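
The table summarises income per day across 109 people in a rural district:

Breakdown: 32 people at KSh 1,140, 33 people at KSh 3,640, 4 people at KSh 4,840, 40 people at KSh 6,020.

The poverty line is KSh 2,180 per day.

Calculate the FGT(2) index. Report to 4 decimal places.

Poor units: 32×KSh 1,140 (q = 32 of N = 109).
Shortfall ratios: (2180−1140)/2180 = 0.4771 (×32).
Squared: 0.2276 (×32).
Sum = 7.282889; P₂ = 7.282889 / 109 = 0.0668.

0.0668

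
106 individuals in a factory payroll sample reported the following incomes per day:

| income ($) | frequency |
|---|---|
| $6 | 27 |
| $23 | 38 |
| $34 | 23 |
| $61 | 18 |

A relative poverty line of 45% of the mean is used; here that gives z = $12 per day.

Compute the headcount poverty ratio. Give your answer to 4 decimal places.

0.2547

27 of the 106 individuals have income below $12.
H = 27/106 = 0.2547.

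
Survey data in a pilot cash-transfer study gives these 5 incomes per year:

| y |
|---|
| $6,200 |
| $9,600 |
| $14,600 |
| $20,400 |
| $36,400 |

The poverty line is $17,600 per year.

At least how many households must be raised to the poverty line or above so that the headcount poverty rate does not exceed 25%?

2

3 of the 5 households are poor, so H = 3/5 = 0.600.
A headcount ratio of at most 25% allows at most ⌊0.25 × 5⌋ = 1 poor households.
So at least 3 − 1 = 2 must be lifted.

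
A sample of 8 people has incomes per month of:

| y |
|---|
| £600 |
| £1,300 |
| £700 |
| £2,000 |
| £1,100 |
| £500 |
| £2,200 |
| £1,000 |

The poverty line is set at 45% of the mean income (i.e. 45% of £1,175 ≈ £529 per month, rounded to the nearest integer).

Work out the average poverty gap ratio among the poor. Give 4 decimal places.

0.0548

Below the line: £500 (q = 1 of N = 8).
Relative gaps: 0.0548; sum = 0.054820.
I averages over the q = 1 poor units only: 0.054820 / 1 = 0.0548.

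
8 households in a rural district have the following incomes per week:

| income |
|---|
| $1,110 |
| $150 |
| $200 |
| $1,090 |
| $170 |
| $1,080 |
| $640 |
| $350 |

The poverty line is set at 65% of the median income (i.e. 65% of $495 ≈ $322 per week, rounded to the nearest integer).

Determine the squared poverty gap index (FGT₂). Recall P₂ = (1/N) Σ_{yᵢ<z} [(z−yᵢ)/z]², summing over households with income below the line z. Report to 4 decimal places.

0.0815

Incomes under z: $150, $170, $200 (q = 3 of N = 8).
Relative gaps: (322−150)/322 = 0.5342; (322−170)/322 = 0.4720; (322−200)/322 = 0.3789.
Squared: 0.2853; 0.2228; 0.1436.
Sum = 0.651711; P₂ = 0.651711 / 8 = 0.0815.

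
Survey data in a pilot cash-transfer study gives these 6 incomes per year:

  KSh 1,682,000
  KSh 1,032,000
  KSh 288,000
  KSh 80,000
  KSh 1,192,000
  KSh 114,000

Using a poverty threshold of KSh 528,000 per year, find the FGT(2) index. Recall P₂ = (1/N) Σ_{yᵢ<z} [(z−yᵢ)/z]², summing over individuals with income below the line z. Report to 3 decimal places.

Below the line: KSh 80,000, KSh 114,000, KSh 288,000 (q = 3 of N = 6).
Gap ratios (z−y)/z: (528000−80000)/528000 = 0.8485; (528000−114000)/528000 = 0.7841; (528000−288000)/528000 = 0.4545.
Squared: 0.7199; 0.6148; 0.2066.
Sum = 1.541337; P₂ = 1.541337 / 6 = 0.257.

0.257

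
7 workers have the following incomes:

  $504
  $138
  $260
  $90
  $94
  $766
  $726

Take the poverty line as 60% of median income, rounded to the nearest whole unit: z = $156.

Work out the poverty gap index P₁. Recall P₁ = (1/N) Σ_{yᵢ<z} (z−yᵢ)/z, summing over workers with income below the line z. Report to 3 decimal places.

Below the line: $90, $94, $138 (q = 3 of N = 7).
Relative gaps: (156−90)/156 = 0.4231; (156−94)/156 = 0.3974; (156−138)/156 = 0.1154.
Sum of shortfalls = 0.935897; P₁ averages over all N: 0.935897 / 7 = 0.134.

0.134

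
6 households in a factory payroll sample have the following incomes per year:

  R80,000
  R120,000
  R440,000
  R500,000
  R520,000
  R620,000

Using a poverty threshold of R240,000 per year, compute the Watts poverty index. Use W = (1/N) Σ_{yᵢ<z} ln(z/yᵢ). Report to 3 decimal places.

0.299

Incomes under z: R80,000, R120,000 (q = 2 of N = 6).
Log gaps: ln(240000/80000) = 1.0986; ln(240000/120000) = 0.6931.
W = 1.791759 / 6 = 0.299.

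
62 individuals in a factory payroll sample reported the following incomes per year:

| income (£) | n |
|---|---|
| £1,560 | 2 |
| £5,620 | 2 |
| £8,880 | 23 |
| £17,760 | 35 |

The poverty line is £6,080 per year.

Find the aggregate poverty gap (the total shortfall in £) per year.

£9,960

Poor units: 2×£1,560, 2×£5,620 (q = 4 of N = 62).
Individual gaps: 2×(6080−1560) = 9040; 2×(6080−5620) = 920.
Aggregate gap = £9,960.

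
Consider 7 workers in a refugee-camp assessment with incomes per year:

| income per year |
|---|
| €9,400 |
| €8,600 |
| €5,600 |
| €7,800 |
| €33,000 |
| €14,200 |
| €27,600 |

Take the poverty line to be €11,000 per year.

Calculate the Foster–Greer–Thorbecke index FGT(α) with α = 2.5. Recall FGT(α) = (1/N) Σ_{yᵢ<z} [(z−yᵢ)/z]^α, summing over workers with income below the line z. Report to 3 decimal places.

Poor units: €5,600, €7,800, €8,600, €9,400 (q = 4 of N = 7).
Gap ratios (z−y)/z: (11000−5600)/11000 = 0.4909; (11000−7800)/11000 = 0.2909; (11000−8600)/11000 = 0.2182; (11000−9400)/11000 = 0.1455.
Raised to α = 2.5: 0.16885; 0.04565; 0.02224; 0.00807.
Sum = 0.244800; FGT(2.5) = 0.244800 / 7 = 0.035.

0.035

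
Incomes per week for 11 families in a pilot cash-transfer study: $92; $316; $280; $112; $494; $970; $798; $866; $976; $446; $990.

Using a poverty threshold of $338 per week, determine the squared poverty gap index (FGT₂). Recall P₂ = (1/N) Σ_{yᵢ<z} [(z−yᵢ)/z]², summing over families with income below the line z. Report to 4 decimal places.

0.0919

Below the line: $92, $112, $280, $316 (q = 4 of N = 11).
Gap ratios (z−y)/z: (338−92)/338 = 0.7278; (338−112)/338 = 0.6686; (338−280)/338 = 0.1716; (338−316)/338 = 0.0651.
Squared: 0.5297; 0.4471; 0.0294; 0.0042.
Sum = 1.010469; P₂ = 1.010469 / 11 = 0.0919.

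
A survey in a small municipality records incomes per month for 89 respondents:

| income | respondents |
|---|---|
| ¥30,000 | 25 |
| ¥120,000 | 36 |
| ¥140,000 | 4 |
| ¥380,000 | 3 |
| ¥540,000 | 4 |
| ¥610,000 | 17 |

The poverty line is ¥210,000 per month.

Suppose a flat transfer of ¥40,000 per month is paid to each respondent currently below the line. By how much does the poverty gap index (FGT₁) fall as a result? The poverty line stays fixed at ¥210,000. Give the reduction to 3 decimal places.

0.139

Before: below the line — 25×¥30,000, 36×¥120,000, 4×¥140,000; poverty gap index (FGT₁) = 0.42911.
After the ¥40,000 transfer: below the line — 25×¥70,000, 36×¥160,000, 4×¥180,000; poverty gap index (FGT₁) = 0.28999.
Reduction = 0.42911 − 0.28999 = 0.139.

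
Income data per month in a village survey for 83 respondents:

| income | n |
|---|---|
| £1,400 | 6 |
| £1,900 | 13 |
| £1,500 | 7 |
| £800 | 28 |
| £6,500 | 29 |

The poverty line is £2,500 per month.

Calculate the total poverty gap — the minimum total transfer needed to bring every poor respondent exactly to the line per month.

£69,000

Poor units: 28×£800, 6×£1,400, 7×£1,500, 13×£1,900 (q = 54 of N = 83).
Individual gaps: 28×(2500−800) = 47600; 6×(2500−1400) = 6600; 7×(2500−1500) = 7000; 13×(2500−1900) = 7800.
Aggregate gap = £69,000.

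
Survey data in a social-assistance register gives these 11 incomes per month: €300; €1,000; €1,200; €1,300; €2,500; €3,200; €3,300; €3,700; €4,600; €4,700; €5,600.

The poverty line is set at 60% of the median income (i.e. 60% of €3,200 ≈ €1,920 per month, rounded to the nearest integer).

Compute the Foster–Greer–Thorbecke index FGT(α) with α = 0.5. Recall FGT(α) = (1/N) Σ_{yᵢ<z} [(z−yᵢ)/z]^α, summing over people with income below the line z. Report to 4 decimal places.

0.2538

Below z: €300, €1,000, €1,200, €1,300 (q = 4 of N = 11).
Relative gaps: (1920−300)/1920 = 0.8438; (1920−1000)/1920 = 0.4792; (1920−1200)/1920 = 0.3750; (1920−1300)/1920 = 0.3229.
Raised to α = 0.5: 0.91856; 0.69222; 0.61237; 0.56826.
Sum = 2.791407; FGT(0.5) = 2.791407 / 11 = 0.2538.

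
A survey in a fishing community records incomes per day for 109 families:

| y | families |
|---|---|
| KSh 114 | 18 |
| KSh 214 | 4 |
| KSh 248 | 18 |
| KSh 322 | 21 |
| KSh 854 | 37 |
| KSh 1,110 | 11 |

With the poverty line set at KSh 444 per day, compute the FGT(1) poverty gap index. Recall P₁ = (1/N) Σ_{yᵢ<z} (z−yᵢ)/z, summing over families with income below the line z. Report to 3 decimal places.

0.268

Poor units: 18×KSh 114, 4×KSh 214, 18×KSh 248, 21×KSh 322 (q = 61 of N = 109).
Normalized shortfalls: (444−114)/444 = 0.7432 (×18); (444−214)/444 = 0.5180 (×4); (444−248)/444 = 0.4414 (×18); (444−322)/444 = 0.2748 (×21).
Sum of shortfalls = 29.166667; P₁ averages over all N: 29.166667 / 109 = 0.268.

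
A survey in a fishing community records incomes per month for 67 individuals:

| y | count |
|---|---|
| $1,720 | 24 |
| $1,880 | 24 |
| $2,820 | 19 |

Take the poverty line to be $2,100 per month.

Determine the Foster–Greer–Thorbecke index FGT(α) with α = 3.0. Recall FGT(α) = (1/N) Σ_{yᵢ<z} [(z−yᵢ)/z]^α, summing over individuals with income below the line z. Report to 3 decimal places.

0.003

Below the line: 24×$1,720, 24×$1,880 (q = 48 of N = 67).
Gap ratios (z−y)/z: (2100−1720)/2100 = 0.1810 (×24); (2100−1880)/2100 = 0.1048 (×24).
Raised to α = 3.0: 0.00593 (×24); 0.00115 (×24).
Sum = 0.169796; FGT(3.0) = 0.169796 / 67 = 0.003.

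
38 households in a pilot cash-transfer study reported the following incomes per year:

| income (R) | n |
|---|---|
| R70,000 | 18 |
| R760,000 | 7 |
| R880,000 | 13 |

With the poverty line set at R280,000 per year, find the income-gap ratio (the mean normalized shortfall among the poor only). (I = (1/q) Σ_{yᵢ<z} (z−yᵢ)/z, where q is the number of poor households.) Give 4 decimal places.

0.7500

Poor units: 18×R70,000 (q = 18 of N = 38).
Shortfall ratios (z−y)/z: 0.7500 (×18); sum = 13.500000.
The income-gap ratio divides by q (the poor only): 13.500000 / 18 = 0.7500.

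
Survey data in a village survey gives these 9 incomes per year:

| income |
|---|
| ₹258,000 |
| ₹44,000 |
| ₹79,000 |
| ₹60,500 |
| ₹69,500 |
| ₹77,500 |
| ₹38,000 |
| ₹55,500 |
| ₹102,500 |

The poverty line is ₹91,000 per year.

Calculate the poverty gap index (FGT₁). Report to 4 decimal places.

Below z: ₹38,000, ₹44,000, ₹55,500, ₹60,500, ₹69,500, ₹77,500, ₹79,000 (q = 7 of N = 9).
Gap ratios (z−y)/z: (91000−38000)/91000 = 0.5824; (91000−44000)/91000 = 0.5165; (91000−55500)/91000 = 0.3901; (91000−60500)/91000 = 0.3352; (91000−69500)/91000 = 0.2363; (91000−77500)/91000 = 0.1484; (91000−79000)/91000 = 0.1319.
Σ = 2.340659. Dividing by the full population N = 9 gives P₁ = 0.2601.

0.2601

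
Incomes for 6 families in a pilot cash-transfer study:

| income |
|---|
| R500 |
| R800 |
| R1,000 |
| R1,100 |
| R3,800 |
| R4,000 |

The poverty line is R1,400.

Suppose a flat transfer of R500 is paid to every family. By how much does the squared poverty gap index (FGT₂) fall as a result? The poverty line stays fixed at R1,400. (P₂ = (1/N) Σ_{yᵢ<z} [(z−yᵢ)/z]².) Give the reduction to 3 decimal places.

0.106

Before: below the line — R500, R800, R1,000, R1,100; squared poverty gap index (FGT₂) = 0.12075.
After the R500 transfer: below the line — R1,000, R1,300; squared poverty gap index (FGT₂) = 0.01446.
Reduction = 0.12075 − 0.01446 = 0.106.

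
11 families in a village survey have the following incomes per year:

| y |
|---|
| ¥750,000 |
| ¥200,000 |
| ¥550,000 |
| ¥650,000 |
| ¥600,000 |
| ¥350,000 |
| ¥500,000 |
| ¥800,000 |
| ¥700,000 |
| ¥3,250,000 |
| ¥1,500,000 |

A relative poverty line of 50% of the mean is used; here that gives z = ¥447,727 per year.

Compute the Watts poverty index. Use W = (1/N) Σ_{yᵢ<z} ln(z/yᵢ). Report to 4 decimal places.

Incomes under z: ¥200,000, ¥350,000 (q = 2 of N = 11).
Log gaps: ln(447727/200000) = 0.8059; ln(447727/350000) = 0.2463.
W = 1.052117 / 11 = 0.0956.

0.0956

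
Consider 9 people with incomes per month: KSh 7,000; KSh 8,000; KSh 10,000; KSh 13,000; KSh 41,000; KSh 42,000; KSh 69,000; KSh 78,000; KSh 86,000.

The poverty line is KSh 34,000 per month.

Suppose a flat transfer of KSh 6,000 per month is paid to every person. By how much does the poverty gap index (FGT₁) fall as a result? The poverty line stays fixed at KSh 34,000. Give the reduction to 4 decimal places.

0.0784

Before: below the line — KSh 7,000, KSh 8,000, KSh 10,000, KSh 13,000; poverty gap index (FGT₁) = 0.320261.
After the KSh 6,000 transfer: below the line — KSh 13,000, KSh 14,000, KSh 16,000, KSh 19,000; poverty gap index (FGT₁) = 0.241830.
Reduction = 0.320261 − 0.241830 = 0.0784.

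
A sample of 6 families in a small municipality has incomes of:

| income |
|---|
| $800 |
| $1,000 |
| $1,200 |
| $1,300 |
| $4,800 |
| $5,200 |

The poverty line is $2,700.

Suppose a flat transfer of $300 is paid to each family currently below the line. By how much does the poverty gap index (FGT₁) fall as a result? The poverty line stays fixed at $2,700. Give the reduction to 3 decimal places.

0.074

Before: below the line — $800, $1,000, $1,200, $1,300; poverty gap index (FGT₁) = 0.40123.
After the $300 transfer: below the line — $1,100, $1,300, $1,500, $1,600; poverty gap index (FGT₁) = 0.32716.
Reduction = 0.40123 − 0.32716 = 0.074.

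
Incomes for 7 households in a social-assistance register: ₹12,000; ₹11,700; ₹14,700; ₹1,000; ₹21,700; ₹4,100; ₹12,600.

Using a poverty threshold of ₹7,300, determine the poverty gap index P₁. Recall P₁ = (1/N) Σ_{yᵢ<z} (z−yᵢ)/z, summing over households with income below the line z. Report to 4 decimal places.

Below z: ₹1,000, ₹4,100 (q = 2 of N = 7).
Normalized shortfalls: (7300−1000)/7300 = 0.8630; (7300−4100)/7300 = 0.4384.
Σ = 1.301370. Dividing by the full population N = 7 gives P₁ = 0.1859.

0.1859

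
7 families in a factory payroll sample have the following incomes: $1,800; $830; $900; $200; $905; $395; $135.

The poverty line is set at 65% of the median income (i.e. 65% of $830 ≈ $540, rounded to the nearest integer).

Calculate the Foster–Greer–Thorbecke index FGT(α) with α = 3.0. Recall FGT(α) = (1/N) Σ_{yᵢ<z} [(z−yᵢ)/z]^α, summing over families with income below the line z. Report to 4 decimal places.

0.0987

Incomes under z: $135, $200, $395 (q = 3 of N = 7).
Gap ratios (z−y)/z: (540−135)/540 = 0.7500; (540−200)/540 = 0.6296; (540−395)/540 = 0.2685.
Raised to α = 3.0: 0.42188; 0.24961; 0.01936.
Sum = 0.690842; FGT(3.0) = 0.690842 / 7 = 0.0987.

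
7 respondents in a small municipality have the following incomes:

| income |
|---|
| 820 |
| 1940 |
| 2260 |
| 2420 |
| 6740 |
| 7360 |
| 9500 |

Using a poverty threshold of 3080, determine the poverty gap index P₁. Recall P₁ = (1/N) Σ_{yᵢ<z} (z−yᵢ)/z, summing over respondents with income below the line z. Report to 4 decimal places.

Poor units: 820, 1940, 2260, 2420 (q = 4 of N = 7).
Shortfall ratios: (3080−820)/3080 = 0.7338; (3080−1940)/3080 = 0.3701; (3080−2260)/3080 = 0.2662; (3080−2420)/3080 = 0.2143.
Σ = 1.584416. Dividing by the full population N = 7 gives P₁ = 0.2263.

0.2263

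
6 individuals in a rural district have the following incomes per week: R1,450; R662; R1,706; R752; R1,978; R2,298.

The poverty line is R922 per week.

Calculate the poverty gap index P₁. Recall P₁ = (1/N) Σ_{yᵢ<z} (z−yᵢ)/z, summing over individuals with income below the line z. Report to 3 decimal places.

Poor units: R662, R752 (q = 2 of N = 6).
Relative gaps: (922−662)/922 = 0.2820; (922−752)/922 = 0.1844.
Σ = 0.466377. Dividing by the full population N = 6 gives P₁ = 0.078.

0.078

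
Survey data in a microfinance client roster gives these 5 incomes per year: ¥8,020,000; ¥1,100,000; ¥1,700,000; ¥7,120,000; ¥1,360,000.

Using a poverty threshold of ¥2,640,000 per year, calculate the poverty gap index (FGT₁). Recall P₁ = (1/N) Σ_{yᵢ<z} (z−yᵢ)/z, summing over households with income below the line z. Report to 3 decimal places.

0.285

Poor units: ¥1,100,000, ¥1,360,000, ¥1,700,000 (q = 3 of N = 5).
Shortfall ratios: (2640000−1100000)/2640000 = 0.5833; (2640000−1360000)/2640000 = 0.4848; (2640000−1700000)/2640000 = 0.3561.
Σ = 1.424242. Dividing by the full population N = 5 gives P₁ = 0.285.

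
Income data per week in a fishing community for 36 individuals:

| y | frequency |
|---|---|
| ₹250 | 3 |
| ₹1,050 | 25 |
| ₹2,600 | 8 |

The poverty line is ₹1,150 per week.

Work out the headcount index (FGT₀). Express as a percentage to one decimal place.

28 of the 36 individuals have income below ₹1,150.
H = 28/36 = 77.8%.

77.8%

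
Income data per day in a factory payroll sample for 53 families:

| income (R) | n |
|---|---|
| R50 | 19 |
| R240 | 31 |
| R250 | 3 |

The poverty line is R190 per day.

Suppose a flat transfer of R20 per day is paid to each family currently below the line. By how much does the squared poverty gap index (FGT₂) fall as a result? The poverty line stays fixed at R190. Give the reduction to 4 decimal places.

0.0516

Before: below the line — 19×R50; squared poverty gap index (FGT₂) = 0.194638.
After the R20 transfer: below the line — 19×R70; squared poverty gap index (FGT₂) = 0.142999.
Reduction = 0.194638 − 0.142999 = 0.0516.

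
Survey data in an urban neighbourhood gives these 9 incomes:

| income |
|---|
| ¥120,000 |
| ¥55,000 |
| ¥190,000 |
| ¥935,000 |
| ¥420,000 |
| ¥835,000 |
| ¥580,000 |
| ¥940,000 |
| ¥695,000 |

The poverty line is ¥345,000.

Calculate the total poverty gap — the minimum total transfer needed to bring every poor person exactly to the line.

¥670,000

Below the line: ¥55,000, ¥120,000, ¥190,000 (q = 3 of N = 9).
Individual gaps: 345000−55000 = 290000; 345000−120000 = 225000; 345000−190000 = 155000.
Aggregate gap = ¥670,000.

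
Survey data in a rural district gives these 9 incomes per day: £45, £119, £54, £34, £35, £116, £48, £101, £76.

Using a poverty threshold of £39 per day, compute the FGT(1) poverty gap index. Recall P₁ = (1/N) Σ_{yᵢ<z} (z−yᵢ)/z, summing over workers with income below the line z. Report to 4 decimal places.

0.0256

Below z: £34, £35 (q = 2 of N = 9).
Relative gaps: (39−34)/39 = 0.1282; (39−35)/39 = 0.1026.
Σ = 0.230769. Dividing by the full population N = 9 gives P₁ = 0.0256.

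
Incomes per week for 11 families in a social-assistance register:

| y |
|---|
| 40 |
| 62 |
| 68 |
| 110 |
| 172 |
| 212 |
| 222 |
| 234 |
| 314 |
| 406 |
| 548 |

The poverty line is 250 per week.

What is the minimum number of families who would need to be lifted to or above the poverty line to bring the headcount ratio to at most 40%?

Currently q = 8 of N = 11 are below the line (H = 0.727).
A headcount ratio of at most 40% allows at most ⌊0.40 × 11⌋ = 4 poor families.
So at least 8 − 4 = 4 must be lifted.

4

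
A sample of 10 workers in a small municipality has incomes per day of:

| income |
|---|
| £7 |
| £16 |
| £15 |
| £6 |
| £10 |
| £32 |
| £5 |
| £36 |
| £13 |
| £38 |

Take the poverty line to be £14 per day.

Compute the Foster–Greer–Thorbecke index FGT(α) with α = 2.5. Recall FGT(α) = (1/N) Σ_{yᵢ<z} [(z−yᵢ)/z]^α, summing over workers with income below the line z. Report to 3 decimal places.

0.080

Below z: £5, £6, £7, £10, £13 (q = 5 of N = 10).
Shortfall ratios: (14−5)/14 = 0.6429; (14−6)/14 = 0.5714; (14−7)/14 = 0.5000; (14−10)/14 = 0.2857; (14−13)/14 = 0.0714.
Raised to α = 2.5: 0.33135; 0.24683; 0.17678; 0.04363; 0.00136.
Sum = 0.799958; FGT(2.5) = 0.799958 / 10 = 0.080.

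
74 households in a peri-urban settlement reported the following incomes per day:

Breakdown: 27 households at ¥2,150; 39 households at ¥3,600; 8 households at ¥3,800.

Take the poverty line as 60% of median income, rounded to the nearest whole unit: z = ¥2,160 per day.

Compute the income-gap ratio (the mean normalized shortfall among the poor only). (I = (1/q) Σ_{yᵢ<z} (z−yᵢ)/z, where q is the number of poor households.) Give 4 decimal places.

0.0046

Incomes under z: 27×¥2,150 (q = 27 of N = 74).
Shortfall ratios (z−y)/z: 0.0046 (×27); sum = 0.125000.
The income-gap ratio divides by q (the poor only): 0.125000 / 27 = 0.0046.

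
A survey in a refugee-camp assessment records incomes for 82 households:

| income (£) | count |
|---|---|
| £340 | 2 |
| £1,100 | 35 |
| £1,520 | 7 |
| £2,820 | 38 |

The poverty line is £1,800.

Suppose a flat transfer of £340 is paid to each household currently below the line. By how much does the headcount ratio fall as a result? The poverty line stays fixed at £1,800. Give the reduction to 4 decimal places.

0.0854

Before: below the line — 2×£340, 35×£1,100, 7×£1,520; headcount ratio = 0.536585.
After the £340 transfer: below the line — 2×£680, 35×£1,440; headcount ratio = 0.451220.
Reduction = 0.536585 − 0.451220 = 0.0854.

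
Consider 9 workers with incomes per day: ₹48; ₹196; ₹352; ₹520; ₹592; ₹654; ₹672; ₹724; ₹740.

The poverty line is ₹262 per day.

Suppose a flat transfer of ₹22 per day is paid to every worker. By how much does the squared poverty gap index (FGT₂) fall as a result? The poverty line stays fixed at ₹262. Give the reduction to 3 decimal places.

0.018

Before: below the line — ₹48, ₹196; squared poverty gap index (FGT₂) = 0.08118.
After the ₹22 transfer: below the line — ₹70, ₹218; squared poverty gap index (FGT₂) = 0.06280.
Reduction = 0.08118 − 0.06280 = 0.018.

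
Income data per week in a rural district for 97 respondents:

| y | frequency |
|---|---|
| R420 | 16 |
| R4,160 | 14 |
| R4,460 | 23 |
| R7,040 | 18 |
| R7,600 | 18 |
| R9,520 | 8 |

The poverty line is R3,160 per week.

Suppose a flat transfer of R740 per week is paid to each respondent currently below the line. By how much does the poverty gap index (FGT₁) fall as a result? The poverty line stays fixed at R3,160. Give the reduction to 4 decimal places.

Before: below the line — 16×R420; poverty gap index (FGT₁) = 0.143025.
After the R740 transfer: below the line — 16×R1,160; poverty gap index (FGT₁) = 0.104398.
Reduction = 0.143025 − 0.104398 = 0.0386.

0.0386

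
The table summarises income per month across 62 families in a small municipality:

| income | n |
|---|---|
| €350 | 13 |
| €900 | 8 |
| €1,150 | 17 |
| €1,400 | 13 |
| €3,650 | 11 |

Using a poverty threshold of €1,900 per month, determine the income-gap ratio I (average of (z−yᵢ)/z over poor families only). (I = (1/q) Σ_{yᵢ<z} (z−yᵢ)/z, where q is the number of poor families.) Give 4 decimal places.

Incomes under z: 13×€350, 8×€900, 17×€1,150, 13×€1,400 (q = 51 of N = 62).
Shortfall ratios (z−y)/z: 0.8158 (×13), 0.5263 (×8), 0.3947 (×17), 0.2632 (×13); sum = 24.947368.
I averages over the q = 51 poor units only: 24.947368 / 51 = 0.4892.

0.4892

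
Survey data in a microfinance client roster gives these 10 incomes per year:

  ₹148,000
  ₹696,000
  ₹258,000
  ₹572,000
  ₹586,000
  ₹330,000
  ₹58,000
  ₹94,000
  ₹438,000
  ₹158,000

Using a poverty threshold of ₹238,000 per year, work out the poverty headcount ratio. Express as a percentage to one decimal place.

40.0%

4 of the 10 households have income below ₹238,000.
H = 4/10 = 40.0%.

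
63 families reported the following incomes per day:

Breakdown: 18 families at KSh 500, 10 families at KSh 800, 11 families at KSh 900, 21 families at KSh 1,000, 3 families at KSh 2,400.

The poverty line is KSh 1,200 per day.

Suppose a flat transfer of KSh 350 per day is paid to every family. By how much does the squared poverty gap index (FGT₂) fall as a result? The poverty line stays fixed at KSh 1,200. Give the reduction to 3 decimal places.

Before: below the line — 18×KSh 500, 10×KSh 800, 11×KSh 900, 21×KSh 1,000; squared poverty gap index (FGT₂) = 0.13503.
After the KSh 350 transfer: below the line — 18×KSh 850, 10×KSh 1,150; squared poverty gap index (FGT₂) = 0.02458.
Reduction = 0.13503 − 0.02458 = 0.110.

0.110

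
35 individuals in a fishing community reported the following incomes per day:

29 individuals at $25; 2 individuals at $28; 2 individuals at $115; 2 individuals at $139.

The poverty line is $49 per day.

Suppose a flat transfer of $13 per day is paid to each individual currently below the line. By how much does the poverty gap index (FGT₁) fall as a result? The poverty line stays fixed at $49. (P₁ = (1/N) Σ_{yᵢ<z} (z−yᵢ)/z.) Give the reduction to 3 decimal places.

Before: below the line — 29×$25, 2×$28; poverty gap index (FGT₁) = 0.43032.
After the $13 transfer: below the line — 29×$38, 2×$41; poverty gap index (FGT₁) = 0.19534.
Reduction = 0.43032 − 0.19534 = 0.235.

0.235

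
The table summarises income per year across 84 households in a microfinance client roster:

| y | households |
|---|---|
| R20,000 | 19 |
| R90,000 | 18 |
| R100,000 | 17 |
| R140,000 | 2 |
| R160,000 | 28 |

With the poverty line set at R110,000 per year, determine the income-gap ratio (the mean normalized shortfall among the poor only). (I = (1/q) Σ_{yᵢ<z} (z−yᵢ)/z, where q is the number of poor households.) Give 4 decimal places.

0.3771

Incomes under z: 19×R20,000, 18×R90,000, 17×R100,000 (q = 54 of N = 84).
Shortfall ratios (z−y)/z: 0.8182 (×19), 0.1818 (×18), 0.0909 (×17); sum = 20.363636.
I averages over the q = 54 poor units only: 20.363636 / 54 = 0.3771.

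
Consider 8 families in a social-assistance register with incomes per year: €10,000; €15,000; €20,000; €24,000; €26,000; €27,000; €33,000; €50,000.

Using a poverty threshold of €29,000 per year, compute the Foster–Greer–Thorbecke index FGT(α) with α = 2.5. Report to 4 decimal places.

0.0725

Poor units: €10,000, €15,000, €20,000, €24,000, €26,000, €27,000 (q = 6 of N = 8).
Relative gaps: (29000−10000)/29000 = 0.6552; (29000−15000)/29000 = 0.4828; (29000−20000)/29000 = 0.3103; (29000−24000)/29000 = 0.1724; (29000−26000)/29000 = 0.1034; (29000−27000)/29000 = 0.0690.
Raised to α = 2.5: 0.34745; 0.16193; 0.05366; 0.01234; 0.00344; 0.00125.
Sum = 0.580066; FGT(2.5) = 0.580066 / 8 = 0.0725.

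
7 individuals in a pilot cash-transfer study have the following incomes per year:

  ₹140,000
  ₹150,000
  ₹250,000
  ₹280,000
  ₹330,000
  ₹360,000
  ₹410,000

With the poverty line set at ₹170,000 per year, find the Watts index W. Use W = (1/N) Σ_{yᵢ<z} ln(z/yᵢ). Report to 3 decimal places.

Below the line: ₹140,000, ₹150,000 (q = 2 of N = 7).
ln(z/y) terms: ln(170000/140000) = 0.1942; ln(170000/150000) = 0.1252.
W = 0.319319 / 7 = 0.046.

0.046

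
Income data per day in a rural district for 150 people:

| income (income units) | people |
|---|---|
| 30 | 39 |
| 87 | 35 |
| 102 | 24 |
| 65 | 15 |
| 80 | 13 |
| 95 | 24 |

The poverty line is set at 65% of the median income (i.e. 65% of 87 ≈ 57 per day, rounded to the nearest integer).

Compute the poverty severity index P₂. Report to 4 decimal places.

Poor units: 39×30 (q = 39 of N = 150).
Relative gaps: (57−30)/57 = 0.4737 (×39).
Squared: 0.2244 (×39).
Sum = 8.750693; P₂ = 8.750693 / 150 = 0.0583.

0.0583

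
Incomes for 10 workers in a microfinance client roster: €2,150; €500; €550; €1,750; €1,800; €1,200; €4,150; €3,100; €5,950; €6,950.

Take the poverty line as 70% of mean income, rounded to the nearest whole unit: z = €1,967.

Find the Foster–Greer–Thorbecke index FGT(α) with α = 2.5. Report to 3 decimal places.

0.102

Incomes under z: €500, €550, €1,200, €1,750, €1,800 (q = 5 of N = 10).
Normalized shortfalls: (1967−500)/1967 = 0.7458; (1967−550)/1967 = 0.7204; (1967−1200)/1967 = 0.3899; (1967−1750)/1967 = 0.1103; (1967−1800)/1967 = 0.0849.
Raised to α = 2.5: 0.48036; 0.44047; 0.09495; 0.00404; 0.00210.
Sum = 1.021914; FGT(2.5) = 1.021914 / 10 = 0.102.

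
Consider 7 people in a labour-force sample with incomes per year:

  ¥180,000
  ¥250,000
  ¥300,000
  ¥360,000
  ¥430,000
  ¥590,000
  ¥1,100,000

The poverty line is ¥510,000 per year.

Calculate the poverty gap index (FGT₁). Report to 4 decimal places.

0.2885

Below the line: ¥180,000, ¥250,000, ¥300,000, ¥360,000, ¥430,000 (q = 5 of N = 7).
Shortfall ratios: (510000−180000)/510000 = 0.6471; (510000−250000)/510000 = 0.5098; (510000−300000)/510000 = 0.4118; (510000−360000)/510000 = 0.2941; (510000−430000)/510000 = 0.1569.
Sum of shortfalls = 2.019608; P₁ averages over all N: 2.019608 / 7 = 0.2885.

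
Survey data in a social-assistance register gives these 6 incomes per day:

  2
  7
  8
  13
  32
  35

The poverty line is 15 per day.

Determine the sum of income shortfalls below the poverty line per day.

30

Below the line: 2, 7, 8, 13 (q = 4 of N = 6).
Individual gaps: 15−2 = 13; 15−7 = 8; 15−8 = 7; 15−13 = 2.
Aggregate gap = 30.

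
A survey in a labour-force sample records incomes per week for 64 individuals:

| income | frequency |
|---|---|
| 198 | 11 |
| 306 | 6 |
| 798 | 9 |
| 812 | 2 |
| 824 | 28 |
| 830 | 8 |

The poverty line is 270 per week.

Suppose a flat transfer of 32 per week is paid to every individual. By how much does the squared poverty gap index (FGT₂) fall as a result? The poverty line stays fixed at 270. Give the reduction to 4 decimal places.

0.0084

Before: below the line — 11×198; squared poverty gap index (FGT₂) = 0.012222.
After the 32 transfer: below the line — 11×230; squared poverty gap index (FGT₂) = 0.003772.
Reduction = 0.012222 − 0.003772 = 0.0084.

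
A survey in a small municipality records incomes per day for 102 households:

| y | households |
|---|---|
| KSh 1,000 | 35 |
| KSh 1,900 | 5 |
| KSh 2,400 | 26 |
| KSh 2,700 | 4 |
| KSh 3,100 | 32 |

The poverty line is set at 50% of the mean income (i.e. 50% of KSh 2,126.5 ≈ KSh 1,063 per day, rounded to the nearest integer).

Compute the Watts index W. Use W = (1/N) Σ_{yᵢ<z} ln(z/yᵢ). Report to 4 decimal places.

0.0210

Below the line: 35×KSh 1,000 (q = 35 of N = 102).
Log shortfalls: ln(1063/1000) = 0.0611 (×35).
W = 2.138328 / 102 = 0.0210.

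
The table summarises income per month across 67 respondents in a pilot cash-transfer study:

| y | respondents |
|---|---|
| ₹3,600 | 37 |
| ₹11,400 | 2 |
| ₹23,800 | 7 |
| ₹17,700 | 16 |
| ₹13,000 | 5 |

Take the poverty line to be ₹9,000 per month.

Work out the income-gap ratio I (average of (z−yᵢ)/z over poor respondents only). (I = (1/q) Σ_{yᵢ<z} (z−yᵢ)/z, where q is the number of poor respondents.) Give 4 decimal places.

Poor units: 37×₹3,600 (q = 37 of N = 67).
Shortfall ratios (z−y)/z: 0.6000 (×37); sum = 22.200000.
The income-gap ratio divides by q (the poor only): 22.200000 / 37 = 0.6000.

0.6000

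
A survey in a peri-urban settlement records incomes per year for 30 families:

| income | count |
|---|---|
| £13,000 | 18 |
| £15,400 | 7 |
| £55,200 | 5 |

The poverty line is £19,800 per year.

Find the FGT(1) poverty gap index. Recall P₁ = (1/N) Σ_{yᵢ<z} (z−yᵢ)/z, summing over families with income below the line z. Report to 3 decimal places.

0.258

Incomes under z: 18×£13,000, 7×£15,400 (q = 25 of N = 30).
Shortfall ratios: (19800−13000)/19800 = 0.3434 (×18); (19800−15400)/19800 = 0.2222 (×7).
Sum of shortfalls = 7.737374; P₁ averages over all N: 7.737374 / 30 = 0.258.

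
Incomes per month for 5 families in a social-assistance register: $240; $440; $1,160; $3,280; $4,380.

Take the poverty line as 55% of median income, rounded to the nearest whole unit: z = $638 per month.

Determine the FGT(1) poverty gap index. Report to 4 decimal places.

Below z: $240, $440 (q = 2 of N = 5).
Relative gaps: (638−240)/638 = 0.6238; (638−440)/638 = 0.3103.
Sum of shortfalls = 0.934169; P₁ averages over all N: 0.934169 / 5 = 0.1868.

0.1868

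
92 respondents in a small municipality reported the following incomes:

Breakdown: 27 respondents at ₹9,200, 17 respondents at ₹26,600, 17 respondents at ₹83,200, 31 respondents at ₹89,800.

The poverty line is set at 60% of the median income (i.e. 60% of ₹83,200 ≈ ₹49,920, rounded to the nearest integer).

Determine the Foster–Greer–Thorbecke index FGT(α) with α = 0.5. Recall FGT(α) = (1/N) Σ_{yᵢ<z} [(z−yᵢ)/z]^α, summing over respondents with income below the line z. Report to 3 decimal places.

Below the line: 27×₹9,200, 17×₹26,600 (q = 44 of N = 92).
Normalized shortfalls: (49920−9200)/49920 = 0.8157 (×27); (49920−26600)/49920 = 0.4671 (×17).
Raised to α = 0.5: 0.90316 (×27); 0.68348 (×17).
Sum = 36.004618; FGT(0.5) = 36.004618 / 92 = 0.391.

0.391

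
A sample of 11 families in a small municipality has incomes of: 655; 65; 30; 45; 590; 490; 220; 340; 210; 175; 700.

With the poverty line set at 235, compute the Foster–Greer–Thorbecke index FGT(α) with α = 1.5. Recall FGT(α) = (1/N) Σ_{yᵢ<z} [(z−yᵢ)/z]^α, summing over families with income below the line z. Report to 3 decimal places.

0.212

Incomes under z: 30, 45, 65, 175, 210, 220 (q = 6 of N = 11).
Normalized shortfalls: (235−30)/235 = 0.8723; (235−45)/235 = 0.8085; (235−65)/235 = 0.7234; (235−175)/235 = 0.2553; (235−210)/235 = 0.1064; (235−220)/235 = 0.0638.
Raised to α = 1.5: 0.81476; 0.72699; 0.61528; 0.12901; 0.03470; 0.01613.
Sum = 2.336862; FGT(1.5) = 2.336862 / 11 = 0.212.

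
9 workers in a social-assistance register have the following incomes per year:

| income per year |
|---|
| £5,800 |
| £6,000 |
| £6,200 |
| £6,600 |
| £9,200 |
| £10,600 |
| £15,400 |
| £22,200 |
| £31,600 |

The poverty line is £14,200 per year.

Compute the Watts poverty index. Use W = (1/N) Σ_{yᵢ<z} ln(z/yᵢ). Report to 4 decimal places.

Incomes under z: £5,800, £6,000, £6,200, £6,600, £9,200, £10,600 (q = 6 of N = 9).
Log shortfalls: ln(14200/5800) = 0.8954; ln(14200/6000) = 0.8615; ln(14200/6200) = 0.8287; ln(14200/6600) = 0.7662; ln(14200/9200) = 0.4340; ln(14200/10600) = 0.2924.
W = 4.078158 / 9 = 0.4531.

0.4531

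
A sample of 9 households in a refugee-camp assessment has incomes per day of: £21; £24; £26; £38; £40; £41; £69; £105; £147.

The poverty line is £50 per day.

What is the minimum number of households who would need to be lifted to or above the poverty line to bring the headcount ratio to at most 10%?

6 of the 9 households are poor, so H = 6/9 = 0.667.
A headcount ratio of at most 10% allows at most ⌊0.10 × 9⌋ = 0 poor households.
So at least 6 − 0 = 6 must be lifted.

6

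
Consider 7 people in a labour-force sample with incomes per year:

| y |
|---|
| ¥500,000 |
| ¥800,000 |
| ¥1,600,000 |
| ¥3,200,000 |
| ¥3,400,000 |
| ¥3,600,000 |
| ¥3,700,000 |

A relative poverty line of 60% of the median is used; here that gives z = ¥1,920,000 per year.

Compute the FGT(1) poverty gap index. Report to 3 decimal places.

Poor units: ¥500,000, ¥800,000, ¥1,600,000 (q = 3 of N = 7).
Normalized shortfalls: (1920000−500000)/1920000 = 0.7396; (1920000−800000)/1920000 = 0.5833; (1920000−1600000)/1920000 = 0.1667.
Σ = 1.489583. Dividing by the full population N = 7 gives P₁ = 0.213.

0.213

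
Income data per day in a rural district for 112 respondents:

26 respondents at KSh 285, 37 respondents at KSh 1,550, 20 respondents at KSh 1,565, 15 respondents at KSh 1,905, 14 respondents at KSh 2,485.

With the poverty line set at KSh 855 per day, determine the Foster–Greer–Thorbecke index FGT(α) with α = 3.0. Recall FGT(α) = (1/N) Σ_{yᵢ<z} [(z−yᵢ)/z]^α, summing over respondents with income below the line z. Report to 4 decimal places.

Incomes under z: 26×KSh 285 (q = 26 of N = 112).
Shortfall ratios: (855−285)/855 = 0.6667 (×26).
Raised to α = 3.0: 0.29630 (×26).
Sum = 7.703704; FGT(3.0) = 7.703704 / 112 = 0.0688.

0.0688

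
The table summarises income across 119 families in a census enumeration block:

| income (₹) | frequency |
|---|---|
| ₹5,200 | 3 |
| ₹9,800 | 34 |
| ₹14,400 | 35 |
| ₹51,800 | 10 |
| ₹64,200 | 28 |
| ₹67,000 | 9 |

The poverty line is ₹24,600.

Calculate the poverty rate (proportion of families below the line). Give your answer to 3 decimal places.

0.605

72 of the 119 families have income below ₹24,600.
H = 72/119 = 0.605.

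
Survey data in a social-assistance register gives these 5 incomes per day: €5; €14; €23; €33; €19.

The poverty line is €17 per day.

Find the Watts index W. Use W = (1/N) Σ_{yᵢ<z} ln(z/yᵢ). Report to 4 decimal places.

Below the line: €5, €14 (q = 2 of N = 5).
Log gaps: ln(17/5) = 1.2238; ln(17/14) = 0.1942.
W = 1.417931 / 5 = 0.2836.

0.2836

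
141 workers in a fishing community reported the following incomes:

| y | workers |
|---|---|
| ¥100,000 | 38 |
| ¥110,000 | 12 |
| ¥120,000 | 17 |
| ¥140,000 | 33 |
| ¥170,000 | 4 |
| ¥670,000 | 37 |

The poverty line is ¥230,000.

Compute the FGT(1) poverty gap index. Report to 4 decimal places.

0.3534

Below z: 38×¥100,000, 12×¥110,000, 17×¥120,000, 33×¥140,000, 4×¥170,000 (q = 104 of N = 141).
Shortfall ratios: (230000−100000)/230000 = 0.5652 (×38); (230000−110000)/230000 = 0.5217 (×12); (230000−120000)/230000 = 0.4783 (×17); (230000−140000)/230000 = 0.3913 (×33); (230000−170000)/230000 = 0.2609 (×4).
Sum of shortfalls = 49.826087; P₁ averages over all N: 49.826087 / 141 = 0.3534.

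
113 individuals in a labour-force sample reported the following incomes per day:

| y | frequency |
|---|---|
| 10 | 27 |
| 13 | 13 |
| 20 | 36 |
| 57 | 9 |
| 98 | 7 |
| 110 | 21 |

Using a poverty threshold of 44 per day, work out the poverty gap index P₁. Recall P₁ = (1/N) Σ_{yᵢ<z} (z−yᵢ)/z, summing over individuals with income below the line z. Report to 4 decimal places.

0.4395

Below the line: 27×10, 13×13, 36×20 (q = 76 of N = 113).
Gap ratios (z−y)/z: (44−10)/44 = 0.7727 (×27); (44−13)/44 = 0.7045 (×13); (44−20)/44 = 0.5455 (×36).
Σ = 49.659091. Dividing by the full population N = 113 gives P₁ = 0.4395.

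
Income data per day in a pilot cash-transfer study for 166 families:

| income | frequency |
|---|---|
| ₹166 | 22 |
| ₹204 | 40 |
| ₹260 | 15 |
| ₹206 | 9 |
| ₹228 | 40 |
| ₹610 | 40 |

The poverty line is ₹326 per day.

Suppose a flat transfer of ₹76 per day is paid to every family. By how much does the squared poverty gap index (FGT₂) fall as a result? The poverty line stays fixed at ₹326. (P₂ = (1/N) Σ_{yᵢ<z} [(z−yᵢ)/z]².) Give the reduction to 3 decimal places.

Before: below the line — 22×₹166, 40×₹204, 9×₹206, 40×₹228, 15×₹260; squared poverty gap index (FGT₂) = 0.09850.
After the ₹76 transfer: below the line — 22×₹242, 40×₹280, 9×₹282, 40×₹304; squared poverty gap index (FGT₂) = 0.01568.
Reduction = 0.09850 − 0.01568 = 0.083.

0.083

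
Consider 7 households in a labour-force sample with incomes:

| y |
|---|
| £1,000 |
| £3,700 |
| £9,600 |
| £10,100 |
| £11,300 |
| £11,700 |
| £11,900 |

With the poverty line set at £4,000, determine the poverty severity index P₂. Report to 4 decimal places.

Incomes under z: £1,000, £3,700 (q = 2 of N = 7).
Gap ratios (z−y)/z: (4000−1000)/4000 = 0.7500; (4000−3700)/4000 = 0.0750.
Squared: 0.5625; 0.0056.
Sum = 0.568125; P₂ = 0.568125 / 7 = 0.0812.

0.0812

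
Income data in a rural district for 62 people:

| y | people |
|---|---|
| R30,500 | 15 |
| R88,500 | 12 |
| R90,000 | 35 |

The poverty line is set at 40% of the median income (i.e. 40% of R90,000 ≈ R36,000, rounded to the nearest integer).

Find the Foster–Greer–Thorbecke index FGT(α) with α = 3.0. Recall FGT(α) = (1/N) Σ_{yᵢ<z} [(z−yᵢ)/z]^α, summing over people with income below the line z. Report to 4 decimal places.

0.0009

Poor units: 15×R30,500 (q = 15 of N = 62).
Normalized shortfalls: (36000−30500)/36000 = 0.1528 (×15).
Raised to α = 3.0: 0.00357 (×15).
Sum = 0.053490; FGT(3.0) = 0.053490 / 62 = 0.0009.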